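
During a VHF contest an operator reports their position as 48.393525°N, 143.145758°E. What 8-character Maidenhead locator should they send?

Offset from 180°W / 90°S: lon 323.14576°, lat 138.39353°.
Field: 323.14576/20 → 16 → Q, 138.39353/10 → 13 → N; chars QN.
Square: 3.14576/2 → 1, 8.39353/1 → 8; chars 18.
Subsquare: 1.14576/0.0833333 → 13 → n, 0.39353/0.0416667 → 9 → j; chars nj.
Extended square: 0.06242/0.00833333 → 7, 0.01853/0.00416667 → 4; chars 74.

QN18nj74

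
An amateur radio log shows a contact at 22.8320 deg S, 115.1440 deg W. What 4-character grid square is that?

DG27

Offset from 180°W / 90°S: lon 64.86°, lat 67.17°.
Field: 64.86/20 → 3 → D, 67.17/10 → 6 → G; chars DG.
Square: 4.86/2 → 2, 7.17/1 → 7; chars 27.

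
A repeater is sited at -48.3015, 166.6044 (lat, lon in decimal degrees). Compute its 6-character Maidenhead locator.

RE31hq

Add 180° to longitude and 90° to latitude: 346.6044, 41.6985.
Field: 346.6044/20 → 17 → R, 41.6985/10 → 4 → E; chars RE.
Square: 6.6044/2 → 3, 1.6985/1 → 1; chars 31.
Subsquare: 0.6044/0.0833333 → 7 → h, 0.6985/0.0416667 → 16 → q; chars hq.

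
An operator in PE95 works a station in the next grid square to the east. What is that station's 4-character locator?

QE05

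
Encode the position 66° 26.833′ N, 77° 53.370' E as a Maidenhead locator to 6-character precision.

MP86wk

Offset from 180°W / 90°S: lon 257.8895°, lat 156.4472°.
Field: lon ⌊257.8895/20⌋ = 12 → M; lat ⌊156.4472/10⌋ = 15 → P.
Square: lon ⌊17.8895/2⌋ = 8; lat ⌊6.4472/1⌋ = 6.
Subsquare: lon ⌊1.8895/0.0833333⌋ = 22 → w; lat ⌊0.4472/0.0416667⌋ = 10 → k.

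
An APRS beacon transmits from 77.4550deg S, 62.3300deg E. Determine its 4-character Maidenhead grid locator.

MB12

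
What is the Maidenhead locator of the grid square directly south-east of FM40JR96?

FM40kr05

Longitude extended square 9; +1 → 10, wraps to 0, carry into subsquare.
Longitude subsquare j = 9; +1 → 10 = k.
Latitude extended square 6; −1 → 5.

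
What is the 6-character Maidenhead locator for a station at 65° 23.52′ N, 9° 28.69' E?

Add 180° to longitude and 90° to latitude: 189.4782, 155.3920.
Field: 189.4782/20 → 9 → J, 155.3920/10 → 15 → P; chars JP.
Square: 9.4782/2 → 4, 5.3920/1 → 5; chars 45.
Subsquare: 1.4782/0.0833333 → 17 → r, 0.3920/0.0416667 → 9 → j; chars rj.

JP45rj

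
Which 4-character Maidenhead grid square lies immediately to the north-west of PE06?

Longitude square 0; −1 → -1, wraps to 9, carry into field.
Longitude field P = 15; −1 → 14 = O.
Latitude square 6; +1 → 7.

OE97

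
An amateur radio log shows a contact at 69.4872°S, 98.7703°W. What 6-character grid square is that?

EC00om

Offset from 180°W / 90°S: lon 81.2297°, lat 20.5128°.
Field: lon ⌊81.2297/20⌋ = 4 → E; lat ⌊20.5128/10⌋ = 2 → C.
Square: lon ⌊1.2297/2⌋ = 0; lat ⌊0.5128/1⌋ = 0.
Subsquare: lon ⌊1.2297/0.0833333⌋ = 14 → o; lat ⌊0.5128/0.0416667⌋ = 12 → m.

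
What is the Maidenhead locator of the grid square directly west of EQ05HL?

EQ05gl

Longitude subsquare h = 7; −1 → 6 = g.
The latitude characters are unchanged.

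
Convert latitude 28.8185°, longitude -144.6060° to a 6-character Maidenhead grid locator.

Add 180° to longitude and 90° to latitude: 35.3940, 118.8185.
Field: 35.3940/20 → 1 → B, 118.8185/10 → 11 → L; chars BL.
Square: 15.3940/2 → 7, 8.8185/1 → 8; chars 78.
Subsquare: 1.3940/0.0833333 → 16 → q, 0.8185/0.0416667 → 19 → t; chars qt.

BL78qt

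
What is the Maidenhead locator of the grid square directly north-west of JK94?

JK85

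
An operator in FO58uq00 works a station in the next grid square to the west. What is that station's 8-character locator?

Longitude extended square 0; −1 → -1, wraps to 9, carry into subsquare.
Longitude subsquare u = 20; −1 → 19 = t.
The latitude characters are unchanged.

FO58tq90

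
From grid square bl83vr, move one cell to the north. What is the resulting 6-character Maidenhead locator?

BL83vs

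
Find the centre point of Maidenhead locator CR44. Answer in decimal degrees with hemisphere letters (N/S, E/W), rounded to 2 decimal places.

Field C=2, R=17: +2·20° lon, +17·10° lat → SW at lon -140°, lat 80°.
Square 4, 4: +4·2° lon, +4·1° lat → SW at lon -132°, lat 84°.
Cell spans 2° lon × 1° lat. Centre is SW corner plus half of each.
latitude 84.50° N, longitude 131.00° W.

84.50° N, 131.00° W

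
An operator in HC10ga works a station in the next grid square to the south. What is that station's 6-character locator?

HB19gx

Latitude subsquare a = 0; −1 → -1, wraps to 23 = x, carry into square.
Latitude square 0; −1 → -1, wraps to 9, carry into field.
Latitude field C = 2; −1 → 1 = B.
The longitude characters are unchanged.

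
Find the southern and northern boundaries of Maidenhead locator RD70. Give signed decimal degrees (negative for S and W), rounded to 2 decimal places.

-60.00, -59.00

Field R=17, D=3: +17·20° lon, +3·10° lat → SW at lon 160°, lat -60°.
Square 7, 0: +7·2° lon, +0·1° lat → SW at lon 174°, lat -60°.
Cell spans 2° lon × 1° lat.
south -60.00, north -59.00.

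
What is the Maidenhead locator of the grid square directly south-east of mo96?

Longitude square 9; +1 → 10, wraps to 0, carry into field.
Longitude field M = 12; +1 → 13 = N.
Latitude square 6; −1 → 5.

NO05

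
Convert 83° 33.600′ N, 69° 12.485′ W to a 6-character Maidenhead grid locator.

FR53jn

Add 180° to longitude and 90° to latitude: 110.7919, 173.5600.
Field (20°×10°, letters A–R): 110.7919/20 → 5 → F, 173.5600/10 → 17 → R; chars FR.
Square (2°×1°, digits 0–9): 10.7919/2 → 5, 3.5600/1 → 3; chars 53.
Subsquare (5′×2.5′, letters a–x): 0.7919/0.0833333 → 9 → j, 0.5600/0.0416667 → 13 → n; chars jn.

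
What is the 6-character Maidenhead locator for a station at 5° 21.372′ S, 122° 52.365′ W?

CI84np

Offset from 180°W / 90°S: lon 57.1273°, lat 84.6438°.
Field: lon ⌊57.1273/20⌋ = 2 → C; lat ⌊84.6438/10⌋ = 8 → I.
Square: lon ⌊17.1273/2⌋ = 8; lat ⌊4.6438/1⌋ = 4.
Subsquare: lon ⌊1.1273/0.0833333⌋ = 13 → n; lat ⌊0.6438/0.0416667⌋ = 15 → p.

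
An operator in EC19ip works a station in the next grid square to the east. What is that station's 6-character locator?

EC19jp

Longitude subsquare i = 8; +1 → 9 = j.
The latitude characters are unchanged.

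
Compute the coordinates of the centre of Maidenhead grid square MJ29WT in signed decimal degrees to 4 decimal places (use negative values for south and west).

9.8125, 65.8750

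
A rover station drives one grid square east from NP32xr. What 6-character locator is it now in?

NP42ar

Longitude subsquare x = 23; +1 → 24, wraps to 0 = a, carry into square.
Longitude square 3; +1 → 4.
The latitude characters are unchanged.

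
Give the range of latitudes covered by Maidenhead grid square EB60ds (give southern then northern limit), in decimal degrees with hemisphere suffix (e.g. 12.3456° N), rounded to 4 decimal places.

79.2500° S, 79.2083° S

Field E=4, B=1: +4·20° lon, +1·10° lat → SW at lon -100°, lat -80°.
Square 6, 0: +6·2° lon, +0·1° lat → SW at lon -88°, lat -80°.
Subsquare d=3, s=18: +3·0.0833333° lon, +18·0.0416667° lat → SW at lon -87.75°, lat -79.25°.
Cell spans 0.0833333° lon × 0.0416667° lat.
south 79.2500° S, north 79.2083° S.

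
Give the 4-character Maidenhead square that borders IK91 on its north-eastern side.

Longitude square 9; +1 → 10, wraps to 0, carry into field.
Longitude field I = 8; +1 → 9 = J.
Latitude square 1; +1 → 2.

JK02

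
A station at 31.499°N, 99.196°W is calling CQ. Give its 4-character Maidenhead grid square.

EM01

Offset from 180°W / 90°S: lon 80.80°, lat 121.50°.
Field (20°×10°, letters A–R): 80.80/20 → 4 → E, 121.50/10 → 12 → M; chars EM.
Square (2°×1°, digits 0–9): 0.80/2 → 0, 1.50/1 → 1; chars 01.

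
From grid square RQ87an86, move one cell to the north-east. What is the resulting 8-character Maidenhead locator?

Longitude extended square 8; +1 → 9.
Latitude extended square 6; +1 → 7.

RQ87an97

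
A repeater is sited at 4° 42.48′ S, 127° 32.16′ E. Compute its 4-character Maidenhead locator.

Shift to the Maidenhead origin (180°W, 90°S): lon 307.54, lat 85.29.
Field: lon ⌊307.54/20⌋ = 15 → P; lat ⌊85.29/10⌋ = 8 → I.
Square: lon ⌊7.54/2⌋ = 3; lat ⌊5.29/1⌋ = 5.

PI35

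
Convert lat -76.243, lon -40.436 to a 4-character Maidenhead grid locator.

GB93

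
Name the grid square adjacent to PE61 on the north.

PE62

Latitude square 1; +1 → 2.
The longitude characters are unchanged.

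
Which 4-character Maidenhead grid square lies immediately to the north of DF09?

DG00

Latitude square 9; +1 → 10, wraps to 0, carry into field.
Latitude field F = 5; +1 → 6 = G.
The longitude characters are unchanged.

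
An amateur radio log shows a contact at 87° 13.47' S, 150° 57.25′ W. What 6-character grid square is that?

Add 180° to longitude and 90° to latitude: 29.0458, 2.7755.
Field (20°×10°, letters A–R): lon ⌊29.0458/20⌋ = 1 → B; lat ⌊2.7755/10⌋ = 0 → A.
Square (2°×1°, digits 0–9): lon ⌊9.0458/2⌋ = 4; lat ⌊2.7755/1⌋ = 2.
Subsquare (5′×2.5′, letters a–x): lon ⌊1.0458/0.0833333⌋ = 12 → m; lat ⌊0.7755/0.0416667⌋ = 18 → s.

BA42ms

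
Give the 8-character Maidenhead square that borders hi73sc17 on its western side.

Longitude extended square 1; −1 → 0.
The latitude characters are unchanged.

HI73sc07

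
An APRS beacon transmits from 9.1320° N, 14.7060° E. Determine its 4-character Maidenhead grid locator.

Shift to the Maidenhead origin (180°W, 90°S): lon 194.71, lat 99.13.
Field: 194.71/20 → 9 → J, 99.13/10 → 9 → J; chars JJ.
Square: 14.71/2 → 7, 9.13/1 → 9; chars 79.

JJ79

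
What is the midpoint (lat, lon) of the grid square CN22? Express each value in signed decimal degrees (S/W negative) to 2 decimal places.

Field C=2, N=13: +2·20° lon, +13·10° lat → SW at lon -140°, lat 40°.
Square 2, 2: +2·2° lon, +2·1° lat → SW at lon -136°, lat 42°.
Cell spans 2° lon × 1° lat. Centre is SW corner plus half of each.
latitude 42.50, longitude -135.00.

42.50, -135.00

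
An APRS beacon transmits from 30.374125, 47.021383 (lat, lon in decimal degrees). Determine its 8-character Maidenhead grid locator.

Offset from 180°W / 90°S: lon 227.02138°, lat 120.37412°.
Field: 227.02138/20 → 11 → L, 120.37412/10 → 12 → M; chars LM.
Square: 7.02138/2 → 3, 0.37412/1 → 0; chars 30.
Subsquare: 1.02138/0.0833333 → 12 → m, 0.37412/0.0416667 → 8 → i; chars mi.
Extended square: 0.02138/0.00833333 → 2, 0.04079/0.00416667 → 9; chars 29.

LM30mi29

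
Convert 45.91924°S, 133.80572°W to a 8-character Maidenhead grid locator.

Add 180° to longitude and 90° to latitude: 46.19428, 44.08076.
Field (20°×10°, letters A–R): lon ⌊46.19428/20⌋ = 2 → C; lat ⌊44.08076/10⌋ = 4 → E.
Square (2°×1°, digits 0–9): lon ⌊6.19428/2⌋ = 3; lat ⌊4.08076/1⌋ = 4.
Subsquare (5′×2.5′, letters a–x): lon ⌊0.19428/0.0833333⌋ = 2 → c; lat ⌊0.08076/0.0416667⌋ = 1 → b.
Extended square (30″×15″, digits 0–9): lon ⌊0.02761/0.00833333⌋ = 3; lat ⌊0.03909/0.00416667⌋ = 9.

CE34cb39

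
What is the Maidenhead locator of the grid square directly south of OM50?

OL59

Latitude square 0; −1 → -1, wraps to 9, carry into field.
Latitude field M = 12; −1 → 11 = L.
The longitude characters are unchanged.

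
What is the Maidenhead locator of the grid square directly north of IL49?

Latitude square 9; +1 → 10, wraps to 0, carry into field.
Latitude field L = 11; +1 → 12 = M.
The longitude characters are unchanged.

IM40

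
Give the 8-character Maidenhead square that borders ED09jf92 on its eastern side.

ED09kf02

Longitude extended square 9; +1 → 10, wraps to 0, carry into subsquare.
Longitude subsquare j = 9; +1 → 10 = k.
The latitude characters are unchanged.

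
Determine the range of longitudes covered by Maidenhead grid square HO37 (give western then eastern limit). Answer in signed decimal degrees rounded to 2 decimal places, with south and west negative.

-34.00, -32.00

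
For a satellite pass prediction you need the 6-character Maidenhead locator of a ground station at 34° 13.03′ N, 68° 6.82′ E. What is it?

MM44bf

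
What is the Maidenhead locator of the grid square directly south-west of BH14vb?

BH14ua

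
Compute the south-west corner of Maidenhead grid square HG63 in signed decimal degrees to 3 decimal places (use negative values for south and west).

Field H=7, G=6: +7·20° lon, +6·10° lat → SW at lon -40°, lat -30°.
Square 6, 3: +6·2° lon, +3·1° lat → SW at lon -28°, lat -27°.
latitude -27.000, longitude -28.000.

-27.000, -28.000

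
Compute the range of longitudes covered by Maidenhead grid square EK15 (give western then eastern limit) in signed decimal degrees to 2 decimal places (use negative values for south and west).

-98.00, -96.00

Field E=4, K=10: +4·20° lon, +10·10° lat → SW at lon -100°, lat 10°.
Square 1, 5: +1·2° lon, +5·1° lat → SW at lon -98°, lat 15°.
Cell spans 2° lon × 1° lat.
west -98.00, east -96.00.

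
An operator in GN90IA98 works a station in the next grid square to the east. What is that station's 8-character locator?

Longitude extended square 9; +1 → 10, wraps to 0, carry into subsquare.
Longitude subsquare i = 8; +1 → 9 = j.
The latitude characters are unchanged.

GN90ja08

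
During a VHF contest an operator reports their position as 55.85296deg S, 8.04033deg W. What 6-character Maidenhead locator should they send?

Shift to the Maidenhead origin (180°W, 90°S): lon 171.9597, lat 34.1470.
Field: lon ⌊171.9597/20⌋ = 8 → I; lat ⌊34.1470/10⌋ = 3 → D.
Square: lon ⌊11.9597/2⌋ = 5; lat ⌊4.1470/1⌋ = 4.
Subsquare: lon ⌊1.9597/0.0833333⌋ = 23 → x; lat ⌊0.1470/0.0416667⌋ = 3 → d.

ID54xd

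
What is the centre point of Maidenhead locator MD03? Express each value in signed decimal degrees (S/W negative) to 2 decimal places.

-56.50, 61.00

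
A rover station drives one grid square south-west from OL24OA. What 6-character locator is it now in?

OL23nx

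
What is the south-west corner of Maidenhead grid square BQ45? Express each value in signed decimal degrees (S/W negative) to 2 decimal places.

75.00, -152.00

Field B=1, Q=16: +1·20° lon, +16·10° lat → SW at lon -160°, lat 70°.
Square 4, 5: +4·2° lon, +5·1° lat → SW at lon -152°, lat 75°.
latitude 75.00, longitude -152.00.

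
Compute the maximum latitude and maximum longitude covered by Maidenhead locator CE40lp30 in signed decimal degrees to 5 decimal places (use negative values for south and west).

-49.37083, -131.05000

Field C=2, E=4: +2·20° lon, +4·10° lat → SW at lon -140°, lat -50°.
Square 4, 0: +4·2° lon, +0·1° lat → SW at lon -132°, lat -50°.
Subsquare l=11, p=15: +11·0.0833333° lon, +15·0.0416667° lat → SW at lon -131.083°, lat -49.375°.
Extended square 3, 0: +3·0.00833333° lon, +0·0.00416667° lat → SW at lon -131.058°, lat -49.375°.
Cell spans 0.00833333° lon × 0.00416667° lat. NE corner is SW corner plus one full cell.
latitude -49.37083, longitude -131.05000.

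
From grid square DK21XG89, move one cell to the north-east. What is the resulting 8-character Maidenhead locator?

Longitude extended square 8; +1 → 9.
Latitude extended square 9; +1 → 10, wraps to 0, carry into subsquare.
Latitude subsquare g = 6; +1 → 7 = h.

DK21xh90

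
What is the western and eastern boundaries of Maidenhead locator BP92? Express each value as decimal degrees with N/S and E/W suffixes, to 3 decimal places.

142.000° W, 140.000° W

Field B=1, P=15: +1·20° lon, +15·10° lat → SW at lon -160°, lat 60°.
Square 9, 2: +9·2° lon, +2·1° lat → SW at lon -142°, lat 62°.
Cell spans 2° lon × 1° lat.
west 142.000° W, east 140.000° W.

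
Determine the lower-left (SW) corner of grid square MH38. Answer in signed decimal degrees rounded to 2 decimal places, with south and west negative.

Field M=12, H=7: +12·20° lon, +7·10° lat → SW at lon 60°, lat -20°.
Square 3, 8: +3·2° lon, +8·1° lat → SW at lon 66°, lat -12°.
latitude -12.00, longitude 66.00.

-12.00, 66.00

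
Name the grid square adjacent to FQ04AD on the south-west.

EQ94xc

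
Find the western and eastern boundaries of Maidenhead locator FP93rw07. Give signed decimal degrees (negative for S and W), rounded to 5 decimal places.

Field F=5, P=15: +5·20° lon, +15·10° lat → SW at lon -80°, lat 60°.
Square 9, 3: +9·2° lon, +3·1° lat → SW at lon -62°, lat 63°.
Subsquare r=17, w=22: +17·0.0833333° lon, +22·0.0416667° lat → SW at lon -60.5833°, lat 63.9167°.
Extended square 0, 7: +0·0.00833333° lon, +7·0.00416667° lat → SW at lon -60.5833°, lat 63.9458°.
Cell spans 0.00833333° lon × 0.00416667° lat.
west -60.58333, east -60.57500.

-60.58333, -60.57500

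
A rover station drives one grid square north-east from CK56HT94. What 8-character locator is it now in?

CK56it05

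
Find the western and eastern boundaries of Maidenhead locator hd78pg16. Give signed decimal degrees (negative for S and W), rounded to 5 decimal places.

-24.74167, -24.73333

Field H=7, D=3: +7·20° lon, +3·10° lat → SW at lon -40°, lat -60°.
Square 7, 8: +7·2° lon, +8·1° lat → SW at lon -26°, lat -52°.
Subsquare p=15, g=6: +15·0.0833333° lon, +6·0.0416667° lat → SW at lon -24.75°, lat -51.75°.
Extended square 1, 6: +1·0.00833333° lon, +6·0.00416667° lat → SW at lon -24.7417°, lat -51.725°.
Cell spans 0.00833333° lon × 0.00416667° lat.
west -24.74167, east -24.73333.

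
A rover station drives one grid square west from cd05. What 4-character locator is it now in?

BD95

Longitude square 0; −1 → -1, wraps to 9, carry into field.
Longitude field C = 2; −1 → 1 = B.
The latitude characters are unchanged.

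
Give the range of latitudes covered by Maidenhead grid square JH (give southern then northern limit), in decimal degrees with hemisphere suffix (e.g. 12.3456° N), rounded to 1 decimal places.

20.0° S, 10.0° S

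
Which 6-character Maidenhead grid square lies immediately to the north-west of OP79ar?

OP69xs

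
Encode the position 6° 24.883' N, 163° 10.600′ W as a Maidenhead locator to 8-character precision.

AJ86jj89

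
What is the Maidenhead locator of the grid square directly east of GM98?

HM08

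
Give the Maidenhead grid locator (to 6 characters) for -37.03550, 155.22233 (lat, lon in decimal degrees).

QF72ox

Add 180° to longitude and 90° to latitude: 335.2223, 52.9645.
Field (20°×10°, letters A–R): lon ⌊335.2223/20⌋ = 16 → Q; lat ⌊52.9645/10⌋ = 5 → F.
Square (2°×1°, digits 0–9): lon ⌊15.2223/2⌋ = 7; lat ⌊2.9645/1⌋ = 2.
Subsquare (5′×2.5′, letters a–x): lon ⌊1.2223/0.0833333⌋ = 14 → o; lat ⌊0.9645/0.0416667⌋ = 23 → x.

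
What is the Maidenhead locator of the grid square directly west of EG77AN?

EG67xn

Longitude subsquare a = 0; −1 → -1, wraps to 23 = x, carry into square.
Longitude square 7; −1 → 6.
The latitude characters are unchanged.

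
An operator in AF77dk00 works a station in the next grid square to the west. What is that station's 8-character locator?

AF77ck90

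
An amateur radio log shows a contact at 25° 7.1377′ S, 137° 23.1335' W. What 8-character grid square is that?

Add 180° to longitude and 90° to latitude: 42.61444, 64.88104.
Field: lon ⌊42.61444/20⌋ = 2 → C; lat ⌊64.88104/10⌋ = 6 → G.
Square: lon ⌊2.61444/2⌋ = 1; lat ⌊4.88104/1⌋ = 4.
Subsquare: lon ⌊0.61444/0.0833333⌋ = 7 → h; lat ⌊0.88104/0.0416667⌋ = 21 → v.
Extended square: lon ⌊0.03111/0.00833333⌋ = 3; lat ⌊0.00604/0.00416667⌋ = 1.

CG14hv31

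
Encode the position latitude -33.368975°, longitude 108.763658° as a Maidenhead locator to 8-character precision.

OF46jp11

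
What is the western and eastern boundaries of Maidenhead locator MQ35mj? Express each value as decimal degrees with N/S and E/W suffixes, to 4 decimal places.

Field M=12, Q=16: +12·20° lon, +16·10° lat → SW at lon 60°, lat 70°.
Square 3, 5: +3·2° lon, +5·1° lat → SW at lon 66°, lat 75°.
Subsquare m=12, j=9: +12·0.0833333° lon, +9·0.0416667° lat → SW at lon 67°, lat 75.375°.
Cell spans 0.0833333° lon × 0.0416667° lat.
west 67.0000° E, east 67.0833° E.

67.0000° E, 67.0833° E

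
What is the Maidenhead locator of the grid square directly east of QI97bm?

QI97cm

Longitude subsquare b = 1; +1 → 2 = c.
The latitude characters are unchanged.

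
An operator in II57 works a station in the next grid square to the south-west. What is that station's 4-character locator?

Longitude square 5; −1 → 4.
Latitude square 7; −1 → 6.

II46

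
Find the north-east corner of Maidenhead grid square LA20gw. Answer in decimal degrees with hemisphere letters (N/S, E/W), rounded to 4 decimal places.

Field L=11, A=0: +11·20° lon, +0·10° lat → SW at lon 40°, lat -90°.
Square 2, 0: +2·2° lon, +0·1° lat → SW at lon 44°, lat -90°.
Subsquare g=6, w=22: +6·0.0833333° lon, +22·0.0416667° lat → SW at lon 44.5°, lat -89.0833°.
Cell spans 0.0833333° lon × 0.0416667° lat. NE corner is SW corner plus one full cell.
latitude 89.0417° S, longitude 44.5833° E.

89.0417° S, 44.5833° E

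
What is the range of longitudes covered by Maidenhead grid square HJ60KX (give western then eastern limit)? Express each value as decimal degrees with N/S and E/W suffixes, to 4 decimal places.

Field H=7, J=9: +7·20° lon, +9·10° lat → SW at lon -40°, lat 0°.
Square 6, 0: +6·2° lon, +0·1° lat → SW at lon -28°, lat 0°.
Subsquare k=10, x=23: +10·0.0833333° lon, +23·0.0416667° lat → SW at lon -27.1667°, lat 0.958333°.
Cell spans 0.0833333° lon × 0.0416667° lat.
west 27.1667° W, east 27.0833° W.

27.1667° W, 27.0833° W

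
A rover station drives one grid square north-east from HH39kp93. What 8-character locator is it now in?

HH39lp04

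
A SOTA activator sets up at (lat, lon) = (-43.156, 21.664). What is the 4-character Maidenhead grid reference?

Add 180° to longitude and 90° to latitude: 201.66, 46.84.
Field: lon ⌊201.66/20⌋ = 10 → K; lat ⌊46.84/10⌋ = 4 → E.
Square: lon ⌊1.66/2⌋ = 0; lat ⌊6.84/1⌋ = 6.

KE06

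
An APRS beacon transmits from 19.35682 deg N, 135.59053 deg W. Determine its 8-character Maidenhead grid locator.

CK29ei95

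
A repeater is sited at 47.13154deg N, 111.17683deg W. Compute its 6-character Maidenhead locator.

Offset from 180°W / 90°S: lon 68.8232°, lat 137.1315°.
Field: 68.8232/20 → 3 → D, 137.1315/10 → 13 → N; chars DN.
Square: 8.8232/2 → 4, 7.1315/1 → 7; chars 47.
Subsquare: 0.8232/0.0833333 → 9 → j, 0.1315/0.0416667 → 3 → d; chars jd.

DN47jd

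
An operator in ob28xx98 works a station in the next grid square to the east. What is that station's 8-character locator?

Longitude extended square 9; +1 → 10, wraps to 0, carry into subsquare.
Longitude subsquare x = 23; +1 → 24, wraps to 0 = a, carry into square.
Longitude square 2; +1 → 3.
The latitude characters are unchanged.

OB38ax08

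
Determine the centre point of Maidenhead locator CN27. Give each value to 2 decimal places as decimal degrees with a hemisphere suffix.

Field C=2, N=13: +2·20° lon, +13·10° lat → SW at lon -140°, lat 40°.
Square 2, 7: +2·2° lon, +7·1° lat → SW at lon -136°, lat 47°.
Cell spans 2° lon × 1° lat. Centre is SW corner plus half of each.
latitude 47.50° N, longitude 135.00° W.

47.50° N, 135.00° W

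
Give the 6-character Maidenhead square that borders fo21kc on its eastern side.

Longitude subsquare k = 10; +1 → 11 = l.
The latitude characters are unchanged.

FO21lc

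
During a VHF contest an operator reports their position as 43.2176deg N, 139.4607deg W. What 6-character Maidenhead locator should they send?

CN03gf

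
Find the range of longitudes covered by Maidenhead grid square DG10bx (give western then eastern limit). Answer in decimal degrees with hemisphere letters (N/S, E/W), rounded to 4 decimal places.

117.9167° W, 117.8333° W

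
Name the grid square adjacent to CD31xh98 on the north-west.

CD31xh89

Longitude extended square 9; −1 → 8.
Latitude extended square 8; +1 → 9.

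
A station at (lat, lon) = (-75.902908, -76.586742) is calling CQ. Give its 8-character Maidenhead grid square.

FB14qc93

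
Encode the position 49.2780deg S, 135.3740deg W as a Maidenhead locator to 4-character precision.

CE20

Offset from 180°W / 90°S: lon 44.63°, lat 40.72°.
Field: 44.63/20 → 2 → C, 40.72/10 → 4 → E; chars CE.
Square: 4.63/2 → 2, 0.72/1 → 0; chars 20.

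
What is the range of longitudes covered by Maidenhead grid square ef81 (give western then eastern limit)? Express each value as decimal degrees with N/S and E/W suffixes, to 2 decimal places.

Field E=4, F=5: +4·20° lon, +5·10° lat → SW at lon -100°, lat -40°.
Square 8, 1: +8·2° lon, +1·1° lat → SW at lon -84°, lat -39°.
Cell spans 2° lon × 1° lat.
west 84.00° W, east 82.00° W.

84.00° W, 82.00° W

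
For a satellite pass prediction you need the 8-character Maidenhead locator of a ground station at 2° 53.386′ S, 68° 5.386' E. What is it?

Add 180° to longitude and 90° to latitude: 248.08977, 87.11023.
Field: lon ⌊248.08977/20⌋ = 12 → M; lat ⌊87.11023/10⌋ = 8 → I.
Square: lon ⌊8.08977/2⌋ = 4; lat ⌊7.11023/1⌋ = 7.
Subsquare: lon ⌊0.08977/0.0833333⌋ = 1 → b; lat ⌊0.11023/0.0416667⌋ = 2 → c.
Extended square: lon ⌊0.00643/0.00833333⌋ = 0; lat ⌊0.02690/0.00416667⌋ = 6.

MI47bc06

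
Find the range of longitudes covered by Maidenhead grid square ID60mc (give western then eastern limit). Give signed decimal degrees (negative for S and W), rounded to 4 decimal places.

-7.0000, -6.9167

Field I=8, D=3: +8·20° lon, +3·10° lat → SW at lon -20°, lat -60°.
Square 6, 0: +6·2° lon, +0·1° lat → SW at lon -8°, lat -60°.
Subsquare m=12, c=2: +12·0.0833333° lon, +2·0.0416667° lat → SW at lon -7°, lat -59.9167°.
Cell spans 0.0833333° lon × 0.0416667° lat.
west -7.0000, east -6.9167.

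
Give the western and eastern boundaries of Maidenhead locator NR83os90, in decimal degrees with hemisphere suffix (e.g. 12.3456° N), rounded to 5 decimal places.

97.24167° E, 97.25000° E

Field N=13, R=17: +13·20° lon, +17·10° lat → SW at lon 80°, lat 80°.
Square 8, 3: +8·2° lon, +3·1° lat → SW at lon 96°, lat 83°.
Subsquare o=14, s=18: +14·0.0833333° lon, +18·0.0416667° lat → SW at lon 97.1667°, lat 83.75°.
Extended square 9, 0: +9·0.00833333° lon, +0·0.00416667° lat → SW at lon 97.2417°, lat 83.75°.
Cell spans 0.00833333° lon × 0.00416667° lat.
west 97.24167° E, east 97.25000° E.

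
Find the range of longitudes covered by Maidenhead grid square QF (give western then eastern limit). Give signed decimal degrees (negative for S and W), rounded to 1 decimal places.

140.0, 160.0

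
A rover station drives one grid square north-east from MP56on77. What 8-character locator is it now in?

Longitude extended square 7; +1 → 8.
Latitude extended square 7; +1 → 8.

MP56on88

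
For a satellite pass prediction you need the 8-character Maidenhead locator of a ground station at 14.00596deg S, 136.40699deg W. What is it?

CH15tx18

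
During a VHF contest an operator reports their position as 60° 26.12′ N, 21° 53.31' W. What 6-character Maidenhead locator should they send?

Add 180° to longitude and 90° to latitude: 158.1115, 150.4353.
Field: 158.1115/20 → 7 → H, 150.4353/10 → 15 → P; chars HP.
Square: 18.1115/2 → 9, 0.4353/1 → 0; chars 90.
Subsquare: 0.1115/0.0833333 → 1 → b, 0.4353/0.0416667 → 10 → k; chars bk.

HP90bk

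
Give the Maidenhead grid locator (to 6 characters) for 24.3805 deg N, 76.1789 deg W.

FL14vj

Shift to the Maidenhead origin (180°W, 90°S): lon 103.8211, lat 114.3805.
Field: 103.8211/20 → 5 → F, 114.3805/10 → 11 → L; chars FL.
Square: 3.8211/2 → 1, 4.3805/1 → 4; chars 14.
Subsquare: 1.8211/0.0833333 → 21 → v, 0.3805/0.0416667 → 9 → j; chars vj.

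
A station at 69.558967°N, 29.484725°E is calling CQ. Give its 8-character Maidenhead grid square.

KP49rn84

Add 180° to longitude and 90° to latitude: 209.48472, 159.55897.
Field: lon ⌊209.48472/20⌋ = 10 → K; lat ⌊159.55897/10⌋ = 15 → P.
Square: lon ⌊9.48472/2⌋ = 4; lat ⌊9.55897/1⌋ = 9.
Subsquare: lon ⌊1.48472/0.0833333⌋ = 17 → r; lat ⌊0.55897/0.0416667⌋ = 13 → n.
Extended square: lon ⌊0.06806/0.00833333⌋ = 8; lat ⌊0.01730/0.00416667⌋ = 4.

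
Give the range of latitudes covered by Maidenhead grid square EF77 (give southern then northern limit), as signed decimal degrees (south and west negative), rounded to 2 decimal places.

-33.00, -32.00

Field E=4, F=5: +4·20° lon, +5·10° lat → SW at lon -100°, lat -40°.
Square 7, 7: +7·2° lon, +7·1° lat → SW at lon -86°, lat -33°.
Cell spans 2° lon × 1° lat.
south -33.00, north -32.00.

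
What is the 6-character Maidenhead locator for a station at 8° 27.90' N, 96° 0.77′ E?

Offset from 180°W / 90°S: lon 276.0128°, lat 98.4650°.
Field: lon ⌊276.0128/20⌋ = 13 → N; lat ⌊98.4650/10⌋ = 9 → J.
Square: lon ⌊16.0128/2⌋ = 8; lat ⌊8.4650/1⌋ = 8.
Subsquare: lon ⌊0.0128/0.0833333⌋ = 0 → a; lat ⌊0.4650/0.0416667⌋ = 11 → l.

NJ88al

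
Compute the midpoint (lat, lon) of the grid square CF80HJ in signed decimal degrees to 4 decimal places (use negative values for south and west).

-39.6042, -123.3750

Field C=2, F=5: +2·20° lon, +5·10° lat → SW at lon -140°, lat -40°.
Square 8, 0: +8·2° lon, +0·1° lat → SW at lon -124°, lat -40°.
Subsquare h=7, j=9: +7·0.0833333° lon, +9·0.0416667° lat → SW at lon -123.417°, lat -39.625°.
Cell spans 0.0833333° lon × 0.0416667° lat. Centre is SW corner plus half of each.
latitude -39.6042, longitude -123.3750.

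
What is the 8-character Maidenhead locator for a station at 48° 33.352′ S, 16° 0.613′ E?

JE81ak16

Shift to the Maidenhead origin (180°W, 90°S): lon 196.01022, lat 41.44413.
Field (20°×10°, letters A–R): lon ⌊196.01022/20⌋ = 9 → J; lat ⌊41.44413/10⌋ = 4 → E.
Square (2°×1°, digits 0–9): lon ⌊16.01022/2⌋ = 8; lat ⌊1.44413/1⌋ = 1.
Subsquare (5′×2.5′, letters a–x): lon ⌊0.01022/0.0833333⌋ = 0 → a; lat ⌊0.44413/0.0416667⌋ = 10 → k.
Extended square (30″×15″, digits 0–9): lon ⌊0.01022/0.00833333⌋ = 1; lat ⌊0.02747/0.00416667⌋ = 6.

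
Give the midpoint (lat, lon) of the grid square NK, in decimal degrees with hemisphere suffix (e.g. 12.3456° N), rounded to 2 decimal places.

Field N=13, K=10: +13·20° lon, +10·10° lat → SW at lon 80°, lat 10°.
Cell spans 20° lon × 10° lat. Centre is SW corner plus half of each.
latitude 15.00° N, longitude 90.00° E.

15.00° N, 90.00° E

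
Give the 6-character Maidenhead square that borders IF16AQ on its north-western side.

Longitude subsquare a = 0; −1 → -1, wraps to 23 = x, carry into square.
Longitude square 1; −1 → 0.
Latitude subsquare q = 16; +1 → 17 = r.

IF06xr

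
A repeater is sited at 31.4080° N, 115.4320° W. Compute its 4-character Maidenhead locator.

Offset from 180°W / 90°S: lon 64.57°, lat 121.41°.
Field (20°×10°, letters A–R): 64.57/20 → 3 → D, 121.41/10 → 12 → M; chars DM.
Square (2°×1°, digits 0–9): 4.57/2 → 2, 1.41/1 → 1; chars 21.

DM21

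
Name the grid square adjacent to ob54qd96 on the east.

OB54rd06

Longitude extended square 9; +1 → 10, wraps to 0, carry into subsquare.
Longitude subsquare q = 16; +1 → 17 = r.
The latitude characters are unchanged.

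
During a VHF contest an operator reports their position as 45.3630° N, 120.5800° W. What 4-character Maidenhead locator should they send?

CN95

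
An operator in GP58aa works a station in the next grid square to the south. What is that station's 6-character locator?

GP57ax

Latitude subsquare a = 0; −1 → -1, wraps to 23 = x, carry into square.
Latitude square 8; −1 → 7.
The longitude characters are unchanged.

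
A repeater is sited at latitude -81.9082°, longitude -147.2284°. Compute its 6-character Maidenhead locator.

BA68jc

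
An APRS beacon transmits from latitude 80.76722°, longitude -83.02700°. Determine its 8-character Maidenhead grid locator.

Add 180° to longitude and 90° to latitude: 96.97300, 170.76722.
Field (20°×10°, letters A–R): 96.97300/20 → 4 → E, 170.76722/10 → 17 → R; chars ER.
Square (2°×1°, digits 0–9): 16.97300/2 → 8, 0.76722/1 → 0; chars 80.
Subsquare (5′×2.5′, letters a–x): 0.97300/0.0833333 → 11 → l, 0.76722/0.0416667 → 18 → s; chars ls.
Extended square (30″×15″, digits 0–9): 0.05633/0.00833333 → 6, 0.01722/0.00416667 → 4; chars 64.

ER80ls64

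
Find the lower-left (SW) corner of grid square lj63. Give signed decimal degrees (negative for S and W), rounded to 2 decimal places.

3.00, 52.00

Field L=11, J=9: +11·20° lon, +9·10° lat → SW at lon 40°, lat 0°.
Square 6, 3: +6·2° lon, +3·1° lat → SW at lon 52°, lat 3°.
latitude 3.00, longitude 52.00.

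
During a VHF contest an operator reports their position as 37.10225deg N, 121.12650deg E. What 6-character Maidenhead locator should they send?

PM07nc

Offset from 180°W / 90°S: lon 301.1265°, lat 127.1022°.
Field: 301.1265/20 → 15 → P, 127.1022/10 → 12 → M; chars PM.
Square: 1.1265/2 → 0, 7.1022/1 → 7; chars 07.
Subsquare: 1.1265/0.0833333 → 13 → n, 0.1022/0.0416667 → 2 → c; chars nc.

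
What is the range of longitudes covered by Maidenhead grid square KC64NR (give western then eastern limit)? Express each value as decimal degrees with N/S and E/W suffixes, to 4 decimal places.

33.0833° E, 33.1667° E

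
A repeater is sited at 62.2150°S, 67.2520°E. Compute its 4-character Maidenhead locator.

MC37

Offset from 180°W / 90°S: lon 247.25°, lat 27.78°.
Field (20°×10°, letters A–R): 247.25/20 → 12 → M, 27.78/10 → 2 → C; chars MC.
Square (2°×1°, digits 0–9): 7.25/2 → 3, 7.78/1 → 7; chars 37.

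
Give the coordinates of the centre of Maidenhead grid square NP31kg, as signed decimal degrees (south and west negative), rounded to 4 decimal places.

61.2708, 86.8750

Field N=13, P=15: +13·20° lon, +15·10° lat → SW at lon 80°, lat 60°.
Square 3, 1: +3·2° lon, +1·1° lat → SW at lon 86°, lat 61°.
Subsquare k=10, g=6: +10·0.0833333° lon, +6·0.0416667° lat → SW at lon 86.8333°, lat 61.25°.
Cell spans 0.0833333° lon × 0.0416667° lat. Centre is SW corner plus half of each.
latitude 61.2708, longitude 86.8750.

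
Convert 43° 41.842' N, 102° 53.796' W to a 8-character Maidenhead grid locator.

DN83nq27

Shift to the Maidenhead origin (180°W, 90°S): lon 77.10340, lat 133.69737.
Field (20°×10°, letters A–R): lon ⌊77.10340/20⌋ = 3 → D; lat ⌊133.69737/10⌋ = 13 → N.
Square (2°×1°, digits 0–9): lon ⌊17.10340/2⌋ = 8; lat ⌊3.69737/1⌋ = 3.
Subsquare (5′×2.5′, letters a–x): lon ⌊1.10340/0.0833333⌋ = 13 → n; lat ⌊0.69737/0.0416667⌋ = 16 → q.
Extended square (30″×15″, digits 0–9): lon ⌊0.02007/0.00833333⌋ = 2; lat ⌊0.03070/0.00416667⌋ = 7.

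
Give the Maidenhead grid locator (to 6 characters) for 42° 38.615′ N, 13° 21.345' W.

Shift to the Maidenhead origin (180°W, 90°S): lon 166.6442, lat 132.6436.
Field (20°×10°, letters A–R): 166.6442/20 → 8 → I, 132.6436/10 → 13 → N; chars IN.
Square (2°×1°, digits 0–9): 6.6442/2 → 3, 2.6436/1 → 2; chars 32.
Subsquare (5′×2.5′, letters a–x): 0.6442/0.0833333 → 7 → h, 0.6436/0.0416667 → 15 → p; chars hp.

IN32hp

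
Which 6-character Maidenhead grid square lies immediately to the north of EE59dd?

Latitude subsquare d = 3; +1 → 4 = e.
The longitude characters are unchanged.

EE59de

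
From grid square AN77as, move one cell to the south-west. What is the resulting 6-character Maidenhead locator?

Longitude subsquare a = 0; −1 → -1, wraps to 23 = x, carry into square.
Longitude square 7; −1 → 6.
Latitude subsquare s = 18; −1 → 17 = r.

AN67xr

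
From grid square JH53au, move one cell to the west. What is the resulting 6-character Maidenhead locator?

Longitude subsquare a = 0; −1 → -1, wraps to 23 = x, carry into square.
Longitude square 5; −1 → 4.
The latitude characters are unchanged.

JH43xu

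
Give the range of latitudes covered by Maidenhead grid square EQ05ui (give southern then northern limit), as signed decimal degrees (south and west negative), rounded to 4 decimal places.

75.3333, 75.3750

Field E=4, Q=16: +4·20° lon, +16·10° lat → SW at lon -100°, lat 70°.
Square 0, 5: +0·2° lon, +5·1° lat → SW at lon -100°, lat 75°.
Subsquare u=20, i=8: +20·0.0833333° lon, +8·0.0416667° lat → SW at lon -98.3333°, lat 75.3333°.
Cell spans 0.0833333° lon × 0.0416667° lat.
south 75.3333, north 75.3750.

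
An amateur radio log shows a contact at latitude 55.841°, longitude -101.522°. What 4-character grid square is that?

Shift to the Maidenhead origin (180°W, 90°S): lon 78.48, lat 145.84.
Field: lon ⌊78.48/20⌋ = 3 → D; lat ⌊145.84/10⌋ = 14 → O.
Square: lon ⌊18.48/2⌋ = 9; lat ⌊5.84/1⌋ = 5.

DO95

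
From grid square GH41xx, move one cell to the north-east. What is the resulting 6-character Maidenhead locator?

GH52aa

Longitude subsquare x = 23; +1 → 24, wraps to 0 = a, carry into square.
Longitude square 4; +1 → 5.
Latitude subsquare x = 23; +1 → 24, wraps to 0 = a, carry into square.
Latitude square 1; +1 → 2.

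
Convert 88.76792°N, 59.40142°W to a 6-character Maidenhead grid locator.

GR08hs

Offset from 180°W / 90°S: lon 120.5986°, lat 178.7679°.
Field: 120.5986/20 → 6 → G, 178.7679/10 → 17 → R; chars GR.
Square: 0.5986/2 → 0, 8.7679/1 → 8; chars 08.
Subsquare: 0.5986/0.0833333 → 7 → h, 0.7679/0.0416667 → 18 → s; chars hs.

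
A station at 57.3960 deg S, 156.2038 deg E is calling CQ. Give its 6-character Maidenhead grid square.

QD82co

Offset from 180°W / 90°S: lon 336.2038°, lat 32.6040°.
Field: lon ⌊336.2038/20⌋ = 16 → Q; lat ⌊32.6040/10⌋ = 3 → D.
Square: lon ⌊16.2038/2⌋ = 8; lat ⌊2.6040/1⌋ = 2.
Subsquare: lon ⌊0.2038/0.0833333⌋ = 2 → c; lat ⌊0.6040/0.0416667⌋ = 14 → o.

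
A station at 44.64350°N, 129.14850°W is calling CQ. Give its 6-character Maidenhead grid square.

CN54kp

Add 180° to longitude and 90° to latitude: 50.8515, 134.6435.
Field: lon ⌊50.8515/20⌋ = 2 → C; lat ⌊134.6435/10⌋ = 13 → N.
Square: lon ⌊10.8515/2⌋ = 5; lat ⌊4.6435/1⌋ = 4.
Subsquare: lon ⌊0.8515/0.0833333⌋ = 10 → k; lat ⌊0.6435/0.0416667⌋ = 15 → p.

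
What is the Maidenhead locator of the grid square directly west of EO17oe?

Longitude subsquare o = 14; −1 → 13 = n.
The latitude characters are unchanged.

EO17ne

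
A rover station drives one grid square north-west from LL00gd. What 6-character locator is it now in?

LL00fe

Longitude subsquare g = 6; −1 → 5 = f.
Latitude subsquare d = 3; +1 → 4 = e.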